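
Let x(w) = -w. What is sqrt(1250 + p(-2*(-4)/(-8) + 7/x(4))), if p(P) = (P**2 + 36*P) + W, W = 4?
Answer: sqrt(18601)/4 ≈ 34.096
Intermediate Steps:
p(P) = 4 + P**2 + 36*P (p(P) = (P**2 + 36*P) + 4 = 4 + P**2 + 36*P)
sqrt(1250 + p(-2*(-4)/(-8) + 7/x(4))) = sqrt(1250 + (4 + (-2*(-4)/(-8) + 7/((-1*4)))**2 + 36*(-2*(-4)/(-8) + 7/((-1*4))))) = sqrt(1250 + (4 + (8*(-1/8) + 7/(-4))**2 + 36*(8*(-1/8) + 7/(-4)))) = sqrt(1250 + (4 + (-1 + 7*(-1/4))**2 + 36*(-1 + 7*(-1/4)))) = sqrt(1250 + (4 + (-1 - 7/4)**2 + 36*(-1 - 7/4))) = sqrt(1250 + (4 + (-11/4)**2 + 36*(-11/4))) = sqrt(1250 + (4 + 121/16 - 99)) = sqrt(1250 - 1399/16) = sqrt(18601/16) = sqrt(18601)/4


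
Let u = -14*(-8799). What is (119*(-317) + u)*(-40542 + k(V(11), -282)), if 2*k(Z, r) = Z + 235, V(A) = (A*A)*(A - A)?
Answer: -6909598087/2 ≈ -3.4548e+9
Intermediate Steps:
V(A) = 0 (V(A) = A²*0 = 0)
k(Z, r) = 235/2 + Z/2 (k(Z, r) = (Z + 235)/2 = (235 + Z)/2 = 235/2 + Z/2)
u = 123186
(119*(-317) + u)*(-40542 + k(V(11), -282)) = (119*(-317) + 123186)*(-40542 + (235/2 + (½)*0)) = (-37723 + 123186)*(-40542 + (235/2 + 0)) = 85463*(-40542 + 235/2) = 85463*(-80849/2) = -6909598087/2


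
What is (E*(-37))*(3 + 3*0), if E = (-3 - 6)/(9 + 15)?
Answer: 333/8 ≈ 41.625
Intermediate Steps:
E = -3/8 (E = -9/24 = -9*1/24 = -3/8 ≈ -0.37500)
(E*(-37))*(3 + 3*0) = (-3/8*(-37))*(3 + 3*0) = 111*(3 + 0)/8 = (111/8)*3 = 333/8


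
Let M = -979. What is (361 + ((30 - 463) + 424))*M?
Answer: -344608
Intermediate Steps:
(361 + ((30 - 463) + 424))*M = (361 + ((30 - 463) + 424))*(-979) = (361 + (-433 + 424))*(-979) = (361 - 9)*(-979) = 352*(-979) = -344608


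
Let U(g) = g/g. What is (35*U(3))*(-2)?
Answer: -70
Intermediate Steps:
U(g) = 1
(35*U(3))*(-2) = (35*1)*(-2) = 35*(-2) = -70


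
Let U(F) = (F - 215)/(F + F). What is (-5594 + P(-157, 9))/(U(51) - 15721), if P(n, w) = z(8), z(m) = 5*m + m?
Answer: 282846/801853 ≈ 0.35274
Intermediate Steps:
z(m) = 6*m
P(n, w) = 48 (P(n, w) = 6*8 = 48)
U(F) = (-215 + F)/(2*F) (U(F) = (-215 + F)/((2*F)) = (-215 + F)*(1/(2*F)) = (-215 + F)/(2*F))
(-5594 + P(-157, 9))/(U(51) - 15721) = (-5594 + 48)/((½)*(-215 + 51)/51 - 15721) = -5546/((½)*(1/51)*(-164) - 15721) = -5546/(-82/51 - 15721) = -5546/(-801853/51) = -5546*(-51/801853) = 282846/801853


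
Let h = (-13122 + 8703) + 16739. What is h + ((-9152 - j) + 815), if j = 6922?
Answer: -2939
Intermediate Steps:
h = 12320 (h = -4419 + 16739 = 12320)
h + ((-9152 - j) + 815) = 12320 + ((-9152 - 1*6922) + 815) = 12320 + ((-9152 - 6922) + 815) = 12320 + (-16074 + 815) = 12320 - 15259 = -2939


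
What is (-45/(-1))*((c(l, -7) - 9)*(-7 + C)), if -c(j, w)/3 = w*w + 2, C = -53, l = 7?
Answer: 437400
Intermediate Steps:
c(j, w) = -6 - 3*w² (c(j, w) = -3*(w*w + 2) = -3*(w² + 2) = -3*(2 + w²) = -6 - 3*w²)
(-45/(-1))*((c(l, -7) - 9)*(-7 + C)) = (-45/(-1))*(((-6 - 3*(-7)²) - 9)*(-7 - 53)) = (-45*(-1))*(((-6 - 3*49) - 9)*(-60)) = 45*(((-6 - 147) - 9)*(-60)) = 45*((-153 - 9)*(-60)) = 45*(-162*(-60)) = 45*9720 = 437400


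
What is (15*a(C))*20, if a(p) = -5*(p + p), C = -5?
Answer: 15000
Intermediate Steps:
a(p) = -10*p
(15*a(C))*20 = (15*(-10*(-5)))*20 = (15*50)*20 = 750*20 = 15000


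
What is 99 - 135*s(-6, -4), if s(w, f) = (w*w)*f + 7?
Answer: 18594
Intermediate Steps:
s(w, f) = 7 + f*w² (s(w, f) = w²*f + 7 = f*w² + 7 = 7 + f*w²)
99 - 135*s(-6, -4) = 99 - 135*(7 - 4*(-6)²) = 99 - 135*(7 - 4*36) = 99 - 135*(7 - 144) = 99 - 135*(-137) = 99 + 18495 = 18594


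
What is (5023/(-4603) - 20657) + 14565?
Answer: -28046499/4603 ≈ -6093.1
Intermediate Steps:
(5023/(-4603) - 20657) + 14565 = (5023*(-1/4603) - 20657) + 14565 = (-5023/4603 - 20657) + 14565 = -95089194/4603 + 14565 = -28046499/4603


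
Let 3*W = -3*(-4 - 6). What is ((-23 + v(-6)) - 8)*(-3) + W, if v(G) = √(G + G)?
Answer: 103 - 6*I*√3 ≈ 103.0 - 10.392*I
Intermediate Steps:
v(G) = √2*√G (v(G) = √(2*G) = √2*√G)
W = 10 (W = (-3*(-4 - 6))/3 = (-3*(-10))/3 = (⅓)*30 = 10)
((-23 + v(-6)) - 8)*(-3) + W = ((-23 + √2*√(-6)) - 8)*(-3) + 10 = ((-23 + √2*(I*√6)) - 8)*(-3) + 10 = ((-23 + 2*I*√3) - 8)*(-3) + 10 = (-31 + 2*I*√3)*(-3) + 10 = (93 - 6*I*√3) + 10 = 103 - 6*I*√3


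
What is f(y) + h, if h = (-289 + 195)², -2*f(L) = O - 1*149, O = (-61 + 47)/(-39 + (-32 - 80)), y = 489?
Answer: 2690957/302 ≈ 8910.5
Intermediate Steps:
O = 14/151 (O = -14/(-39 - 112) = -14/(-151) = -14*(-1/151) = 14/151 ≈ 0.092715)
f(L) = 22485/302 (f(L) = -(14/151 - 1*149)/2 = -(14/151 - 149)/2 = -½*(-22485/151) = 22485/302)
h = 8836 (h = (-94)² = 8836)
f(y) + h = 22485/302 + 8836 = 2690957/302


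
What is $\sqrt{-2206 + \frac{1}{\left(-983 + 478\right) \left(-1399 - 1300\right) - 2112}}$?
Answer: $\frac{i \sqrt{4085517601193051}}{1360883} \approx 46.968 i$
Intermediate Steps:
$\sqrt{-2206 + \frac{1}{\left(-983 + 478\right) \left(-1399 - 1300\right) - 2112}} = \sqrt{-2206 + \frac{1}{\left(-505\right) \left(-2699\right) - 2112}} = \sqrt{-2206 + \frac{1}{1362995 - 2112}} = \sqrt{-2206 + \frac{1}{1360883}} = \sqrt{- \frac{3002107897}{1360883}} = \frac{i \sqrt{4085517601193051}}{1360883}$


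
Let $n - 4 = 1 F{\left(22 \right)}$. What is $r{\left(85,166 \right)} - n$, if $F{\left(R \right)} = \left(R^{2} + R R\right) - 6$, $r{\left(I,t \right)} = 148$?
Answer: $-818$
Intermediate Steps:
$F{\left(R \right)} = -6 + 2 R^{2}$ ($F{\left(R \right)} = \left(R^{2} + R^{2}\right) - 6 = 2 R^{2} - 6 = -6 + 2 R^{2}$)
$n = 966$ ($n = 4 + 1 \left(-6 + 2 \cdot 22^{2}\right) = 4 + 1 \left(-6 + 2 \cdot 484\right) = 4 + 1 \left(-6 + 968\right) = 4 + 1 \cdot 962 = 4 + 962 = 966$)
$r{\left(85,166 \right)} - n = 148 - 966 = -818$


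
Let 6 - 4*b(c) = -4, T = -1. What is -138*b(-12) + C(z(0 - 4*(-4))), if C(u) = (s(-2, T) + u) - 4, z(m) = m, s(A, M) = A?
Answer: -335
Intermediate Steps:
b(c) = 5/2 (b(c) = 3/2 - ¼*(-4) = 3/2 + 1 = 5/2)
C(u) = -6 + u (C(u) = (-2 + u) - 4 = -6 + u)
-138*b(-12) + C(z(0 - 4*(-4))) = -138*5/2 + (-6 + (0 - 4*(-4))) = -345 + (-6 + (0 + 16)) = -345 + (-6 + 16) = -345 + 10 = -335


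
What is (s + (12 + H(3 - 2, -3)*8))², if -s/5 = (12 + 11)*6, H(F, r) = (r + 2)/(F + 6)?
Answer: 22600516/49 ≈ 4.6124e+5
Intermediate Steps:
H(F, r) = (2 + r)/(6 + F)
s = -690 (s = -5*(12 + 11)*6 = -115*6 = -5*138 = -690)
(s + (12 + H(3 - 2, -3)*8))² = (-690 + (12 + ((2 - 3)/(6 + (3 - 2)))*8))² = (-690 + (12 + (-1/(6 + 1))*8))² = (-690 + (12 + (-1/7)*8))² = (-690 + (12 + ((⅐)*(-1))*8))² = (-690 + (12 - ⅐*8))² = (-690 + (12 - 8/7))² = (-690 + 76/7)² = (-4754/7)² = 22600516/49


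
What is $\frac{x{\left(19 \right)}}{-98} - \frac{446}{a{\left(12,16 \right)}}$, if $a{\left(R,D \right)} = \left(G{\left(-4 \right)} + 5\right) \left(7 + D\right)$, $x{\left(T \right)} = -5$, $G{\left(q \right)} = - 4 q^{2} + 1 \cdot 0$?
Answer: $\frac{50493}{132986} \approx 0.37969$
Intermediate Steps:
$G{\left(q \right)} = - 4 q^{2}$ ($G{\left(q \right)} = - 4 q^{2} + 0 = - 4 q^{2}$)
$a{\left(R,D \right)} = -413 - 59 D$ ($a{\left(R,D \right)} = \left(- 4 \left(-4\right)^{2} + 5\right) \left(7 + D\right) = \left(\left(-4\right) 16 + 5\right) \left(7 + D\right) = \left(-64 + 5\right) \left(7 + D\right) = - 59 \left(7 + D\right) = -413 - 59 D$)
$\frac{x{\left(19 \right)}}{-98} - \frac{446}{a{\left(12,16 \right)}} = - \frac{5}{-98} - \frac{446}{-413 - 944} = \left(-5\right) \left(- \frac{1}{98}\right) - \frac{446}{-413 - 944} = \frac{5}{98} - \frac{446}{-1357} = \frac{5}{98} - - \frac{446}{1357} = \frac{5}{98} + \frac{446}{1357} = \frac{50493}{132986}$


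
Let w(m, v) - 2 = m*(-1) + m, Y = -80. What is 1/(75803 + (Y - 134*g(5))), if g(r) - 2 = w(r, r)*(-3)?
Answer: 1/76259 ≈ 1.3113e-5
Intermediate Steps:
w(m, v) = 2 (w(m, v) = 2 + (m*(-1) + m) = 2 + (-m + m) = 2 + 0 = 2)
g(r) = -4 (g(r) = 2 + 2*(-3) = 2 - 6 = -4)
1/(75803 + (Y - 134*g(5))) = 1/(75803 + (-80 - 134*(-4))) = 1/(75803 + (-80 + 536)) = 1/(75803 + 456) = 1/76259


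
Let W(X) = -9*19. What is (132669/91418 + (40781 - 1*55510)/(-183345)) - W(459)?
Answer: 2891807372437/16761033210 ≈ 172.53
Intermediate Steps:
W(X) = -171
(132669/91418 + (40781 - 1*55510)/(-183345)) - W(459) = (132669/91418 + (40781 - 1*55510)/(-183345)) - 1*(-171) = (132669*(1/91418) + (40781 - 55510)*(-1/183345)) + 171 = (132669/91418 - 14729*(-1/183345)) + 171 = (132669/91418 + 14729/183345) + 171 = 25670693527/16761033210 + 171 = 2891807372437/16761033210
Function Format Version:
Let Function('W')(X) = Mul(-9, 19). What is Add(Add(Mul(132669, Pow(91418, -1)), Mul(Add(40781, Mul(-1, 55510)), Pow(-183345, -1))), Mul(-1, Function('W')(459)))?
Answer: Rational(2891807372437, 16761033210) ≈ 172.53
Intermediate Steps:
Function('W')(X) = -171
Add(Add(Mul(132669, Pow(91418, -1)), Mul(Add(40781, Mul(-1, 55510)), Pow(-183345, -1))), Mul(-1, Function('W')(459))) = Add(Add(Mul(132669, Pow(91418, -1)), Mul(Add(40781, Mul(-1, 55510)), Pow(-183345, -1))), Mul(-1, -171)) = Add(Add(Mul(132669, Rational(1, 91418)), Mul(Add(40781, -55510), Rational(-1, 183345))), 171) = Add(Add(Rational(132669, 91418), Mul(-14729, Rational(-1, 183345))), 171) = Add(Add(Rational(132669, 91418), Rational(14729, 183345)), 171) = Add(Rational(25670693527, 16761033210), 171) = Rational(2891807372437, 16761033210)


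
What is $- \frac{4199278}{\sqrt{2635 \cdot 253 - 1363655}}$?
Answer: $\frac{2099639 i \sqrt{6970}}{34850} \approx 5029.9 i$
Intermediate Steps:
$- \frac{4199278}{\sqrt{2635 \cdot 253 - 1363655}} = - \frac{4199278}{\sqrt{666655 - 1363655}} = - \frac{4199278}{\sqrt{-697000}} = - \frac{4199278}{10 i \sqrt{6970}} = - 4199278 \left(- \frac{i \sqrt{6970}}{69700}\right) = \frac{2099639 i \sqrt{6970}}{34850}$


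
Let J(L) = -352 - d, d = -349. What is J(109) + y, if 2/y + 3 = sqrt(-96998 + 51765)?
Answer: -67866/22621 - I*sqrt(45233)/22621 ≈ -3.0001 - 0.0094019*I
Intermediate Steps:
J(L) = -3 (J(L) = -352 - 1*(-349) = -352 + 349 = -3)
y = 2/(-3 + I*sqrt(45233)) (y = 2/(-3 + sqrt(-96998 + 51765)) = 2/(-3 + sqrt(-45233)) = 2/(-3 + I*sqrt(45233)) ≈ -0.00013262 - 0.0094019*I)
J(109) + y = -3 + (-3/22621 - I*sqrt(45233)/22621) = -67866/22621 - I*sqrt(45233)/22621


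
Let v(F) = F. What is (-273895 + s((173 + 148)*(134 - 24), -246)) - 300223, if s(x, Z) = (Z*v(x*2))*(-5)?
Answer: 86288482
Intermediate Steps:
s(x, Z) = -10*Z*x (s(x, Z) = (Z*(x*2))*(-5) = (Z*(2*x))*(-5) = (2*Z*x)*(-5) = -10*Z*x)
(-273895 + s((173 + 148)*(134 - 24), -246)) - 300223 = (-273895 - 10*(-246)*(173 + 148)*(134 - 24)) - 300223 = (-273895 - 10*(-246)*321*110) - 300223 = (-273895 - 10*(-246)*35310) - 300223 = (-273895 + 86862600) - 300223 = 86588705 - 300223 = 86288482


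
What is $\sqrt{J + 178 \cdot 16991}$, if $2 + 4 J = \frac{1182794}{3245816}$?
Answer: $\frac{\sqrt{7965750245947511059}}{1622908} \approx 1739.1$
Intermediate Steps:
$J = - \frac{2654419}{6491632}$ ($J = - \frac{1}{2} + \frac{1182794 \cdot \frac{1}{3245816}}{4} = - \frac{1}{2} + \frac{1}{4} \cdot \frac{591397}{1622908} = - \frac{1}{2} + \frac{591397}{6491632} = - \frac{2654419}{6491632} \approx -0.4089$)
$\sqrt{J + 178 \cdot 16991} = \sqrt{- \frac{2654419}{6491632} + 178 \cdot 16991} = \sqrt{- \frac{2654419}{6491632} + 3024398} = \sqrt{\frac{19633276183117}{6491632}} = \frac{\sqrt{7965750245947511059}}{1622908}$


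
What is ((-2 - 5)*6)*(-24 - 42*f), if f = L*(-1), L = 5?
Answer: -7812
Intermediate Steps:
f = -5 (f = 5*(-1) = -5)
((-2 - 5)*6)*(-24 - 42*f) = ((-2 - 5)*6)*(-24 - 42*(-5)) = (-7*6)*(-24 + 210) = -42*186 = -7812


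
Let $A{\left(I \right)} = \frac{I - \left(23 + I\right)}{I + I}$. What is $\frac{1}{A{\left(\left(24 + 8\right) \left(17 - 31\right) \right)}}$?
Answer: $\frac{896}{23} \approx 38.957$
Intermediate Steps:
$A{\left(I \right)} = - \frac{23}{2 I}$
$\frac{1}{A{\left(\left(24 + 8\right) \left(17 - 31\right) \right)}} = \frac{1}{\left(- \frac{23}{2}\right) \frac{1}{\left(24 + 8\right) \left(17 - 31\right)}} = \frac{1}{\left(- \frac{23}{2}\right) \frac{1}{32 \left(-14\right)}} = \frac{1}{\left(- \frac{23}{2}\right) \frac{1}{-448}} = \frac{1}{\left(- \frac{23}{2}\right) \left(- \frac{1}{448}\right)} = \frac{1}{\frac{23}{896}} = \frac{896}{23}$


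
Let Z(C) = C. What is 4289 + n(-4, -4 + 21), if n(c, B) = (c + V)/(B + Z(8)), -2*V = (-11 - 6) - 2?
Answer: 214461/50 ≈ 4289.2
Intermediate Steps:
V = 19/2 (V = -((-11 - 6) - 2)/2 = -(-17 - 2)/2 = -½*(-19) = 19/2 ≈ 9.5000)
n(c, B) = (19/2 + c)/(8 + B) (n(c, B) = (c + 19/2)/(B + 8) = (19/2 + c)/(8 + B))
4289 + n(-4, -4 + 21) = 4289 + (19/2 - 4)/(8 + (-4 + 21)) = 4289 + (11/2)/(8 + 17) = 4289 + (11/2)/25 = 4289 + (1/25)*(11/2) = 4289 + 11/50 = 214461/50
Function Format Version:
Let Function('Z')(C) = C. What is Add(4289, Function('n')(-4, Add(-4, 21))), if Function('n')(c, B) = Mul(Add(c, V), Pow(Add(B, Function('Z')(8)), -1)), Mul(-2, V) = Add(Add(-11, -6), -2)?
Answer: Rational(214461, 50) ≈ 4289.2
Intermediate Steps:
V = Rational(19, 2) (V = Mul(Rational(-1, 2), Add(Add(-11, -6), -2)) = Mul(Rational(-1, 2), Add(-17, -2)) = Mul(Rational(-1, 2), -19) = Rational(19, 2) ≈ 9.5000)
Function('n')(c, B) = Mul(Pow(Add(8, B), -1), Add(Rational(19, 2), c)) (Function('n')(c, B) = Mul(Add(c, Rational(19, 2)), Pow(Add(B, 8), -1)) = Mul(Add(Rational(19, 2), c), Pow(Add(8, B), -1)) = Mul(Pow(Add(8, B), -1), Add(Rational(19, 2), c)))
Add(4289, Function('n')(-4, Add(-4, 21))) = Add(4289, Mul(Pow(Add(8, Add(-4, 21)), -1), Add(Rational(19, 2), -4))) = Add(4289, Mul(Pow(Add(8, 17), -1), Rational(11, 2))) = Add(4289, Mul(Pow(25, -1), Rational(11, 2))) = Add(4289, Mul(Rational(1, 25), Rational(11, 2))) = Add(4289, Rational(11, 50)) = Rational(214461, 50)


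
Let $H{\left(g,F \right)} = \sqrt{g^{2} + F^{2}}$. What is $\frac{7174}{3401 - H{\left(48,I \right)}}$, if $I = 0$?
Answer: $\frac{7174}{3353} \approx 2.1396$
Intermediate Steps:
$H{\left(g,F \right)} = \sqrt{F^{2} + g^{2}}$
$\frac{7174}{3401 - H{\left(48,I \right)}} = \frac{7174}{3401 - \sqrt{0^{2} + 48^{2}}} = \frac{7174}{3401 - \sqrt{0 + 2304}} = \frac{7174}{3401 - \sqrt{2304}} = \frac{7174}{3401 - 48} = \frac{7174}{3353}$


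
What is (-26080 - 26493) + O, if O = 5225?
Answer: -47348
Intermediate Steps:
(-26080 - 26493) + O = (-26080 - 26493) + 5225 = -52573 + 5225 = -47348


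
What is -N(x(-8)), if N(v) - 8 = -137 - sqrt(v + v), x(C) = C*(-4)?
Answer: 137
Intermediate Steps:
x(C) = -4*C
N(v) = -129 - sqrt(2)*sqrt(v) (N(v) = 8 + (-137 - sqrt(v + v)) = 8 + (-137 - sqrt(2*v)) = 8 + (-137 - sqrt(2)*sqrt(v)) = -129 - sqrt(2)*sqrt(v))
-N(x(-8)) = -(-129 - sqrt(2)*sqrt(-4*(-8))) = -(-129 - sqrt(2)*sqrt(32)) = -(-129 - sqrt(2)*4*sqrt(2)) = -(-129 - 8) = -1*(-137) = 137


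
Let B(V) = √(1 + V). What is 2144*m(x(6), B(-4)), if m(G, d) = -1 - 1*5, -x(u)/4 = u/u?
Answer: -12864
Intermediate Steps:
x(u) = -4 (x(u) = -4*u/u = -4*1 = -4)
m(G, d) = -6 (m(G, d) = -1 - 5 = -6)
2144*m(x(6), B(-4)) = 2144*(-6) = -12864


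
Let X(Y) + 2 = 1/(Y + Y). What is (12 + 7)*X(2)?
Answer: -133/4 ≈ -33.250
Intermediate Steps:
X(Y) = -2 + 1/(2*Y) (X(Y) = -2 + 1/(Y + Y) = -2 + 1/(2*Y))
(12 + 7)*X(2) = (12 + 7)*(-2 + (1/2)/2) = 19*(-2 + (1/2)*(1/2)) = 19*(-2 + 1/4) = 19*(-7/4) = -133/4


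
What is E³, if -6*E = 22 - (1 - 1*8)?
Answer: -24389/216 ≈ -112.91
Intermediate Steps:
E = -29/6 (E = -(22 - (1 - 1*8))/6 = -(22 - (1 - 8))/6 = -(22 - 1*(-7))/6 = -(22 + 7)/6 = -⅙*29 = -29/6 ≈ -4.8333)
E³ = (-29/6)³ = -24389/216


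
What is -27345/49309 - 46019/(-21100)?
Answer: 1692171371/1040419900 ≈ 1.6264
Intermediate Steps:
-27345/49309 - 46019/(-21100) = -27345*1/49309 - 46019*(-1/21100) = -27345/49309 + 46019/21100 = 1692171371/1040419900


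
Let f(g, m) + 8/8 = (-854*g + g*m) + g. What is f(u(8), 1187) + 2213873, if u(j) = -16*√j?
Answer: 2213872 - 10688*√2 ≈ 2.1988e+6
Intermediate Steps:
f(g, m) = -1 - 853*g + g*m (f(g, m) = -1 + ((-854*g + g*m) + g) = -1 + (-853*g + g*m) = -1 - 853*g + g*m)
f(u(8), 1187) + 2213873 = (-1 - (-13648)*√8 - 32*√2*1187) + 2213873 = (-1 - (-13648)*2*√2 - 32*√2*1187) + 2213873 = (-1 - (-27296)*√2 - 32*√2*1187) + 2213873 = (-1 + 27296*√2 - 37984*√2) + 2213873 = (-1 - 10688*√2) + 2213873 = 2213872 - 10688*√2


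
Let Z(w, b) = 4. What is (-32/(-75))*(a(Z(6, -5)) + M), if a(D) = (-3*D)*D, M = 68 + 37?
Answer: 608/25 ≈ 24.320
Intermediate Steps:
M = 105
a(D) = -3*D²
(-32/(-75))*(a(Z(6, -5)) + M) = (-32/(-75))*(-3*4² + 105) = (-32*(-1/75))*(-3*16 + 105) = 32*(-48 + 105)/75 = (32/75)*57 = 608/25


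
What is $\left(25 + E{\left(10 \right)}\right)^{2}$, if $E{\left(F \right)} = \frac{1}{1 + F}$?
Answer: $\frac{76176}{121} \approx 629.55$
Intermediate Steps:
$\left(25 + E{\left(10 \right)}\right)^{2} = \left(25 + \frac{1}{1 + 10}\right)^{2} = \left(25 + \frac{1}{11}\right)^{2} = \left(\frac{276}{11}\right)^{2} = \frac{76176}{121}$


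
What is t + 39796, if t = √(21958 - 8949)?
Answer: 39796 + √13009 ≈ 39910.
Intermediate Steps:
t = √13009 ≈ 114.06
t + 39796 = √13009 + 39796 = 39796 + √13009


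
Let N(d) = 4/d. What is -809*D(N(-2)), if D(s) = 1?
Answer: -809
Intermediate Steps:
-809*D(N(-2)) = -809*1 = -809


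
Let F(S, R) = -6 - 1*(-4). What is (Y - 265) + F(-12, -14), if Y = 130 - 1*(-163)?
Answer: 26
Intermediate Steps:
F(S, R) = -2 (F(S, R) = -6 + 4 = -2)
Y = 293 (Y = 130 + 163 = 293)
(Y - 265) + F(-12, -14) = (293 - 265) - 2 = 28 - 2 = 26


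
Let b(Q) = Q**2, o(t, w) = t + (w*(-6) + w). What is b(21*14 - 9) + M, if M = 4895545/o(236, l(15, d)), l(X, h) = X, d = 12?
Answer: 17972770/161 ≈ 1.1163e+5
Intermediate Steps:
o(t, w) = t - 5*w (o(t, w) = t + (-6*w + w) = t - 5*w)
M = 4895545/161 (M = 4895545/(236 - 5*15) = 4895545/(236 - 75) = 4895545/161 ≈ 30407.)
b(21*14 - 9) + M = (21*14 - 9)**2 + 4895545/161 = (294 - 9)**2 + 4895545/161 = 285**2 + 4895545/161 = 81225 + 4895545/161 = 17972770/161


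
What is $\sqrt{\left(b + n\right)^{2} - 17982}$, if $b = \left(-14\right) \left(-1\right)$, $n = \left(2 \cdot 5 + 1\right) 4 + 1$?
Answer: $i \sqrt{14501} \approx 120.42 i$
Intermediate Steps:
$n = 45$ ($n = \left(10 + 1\right) 4 + 1 = 11 \cdot 4 + 1 = 44 + 1 = 45$)
$b = 14$
$\sqrt{\left(b + n\right)^{2} - 17982} = \sqrt{\left(14 + 45\right)^{2} - 17982} = \sqrt{59^{2} - 17982} = \sqrt{3481 - 17982} = \sqrt{-14501} = i \sqrt{14501}$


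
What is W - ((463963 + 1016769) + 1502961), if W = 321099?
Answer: -2662594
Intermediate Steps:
W - ((463963 + 1016769) + 1502961) = 321099 - ((463963 + 1016769) + 1502961) = 321099 - (1480732 + 1502961) = 321099 - 1*2983693 = 321099 - 2983693 = -2662594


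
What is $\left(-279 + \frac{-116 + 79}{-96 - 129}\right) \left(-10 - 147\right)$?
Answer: $\frac{9849866}{225} \approx 43777.0$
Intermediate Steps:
$\left(-279 + \frac{-116 + 79}{-96 - 129}\right) \left(-10 - 147\right) = \left(-279 - \frac{37}{-225}\right) \left(-157\right) = \left(-279 - - \frac{37}{225}\right) \left(-157\right) = \left(-279 + \frac{37}{225}\right) \left(-157\right) = \left(- \frac{62738}{225}\right) \left(-157\right) = \frac{9849866}{225}$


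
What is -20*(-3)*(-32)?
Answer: -1920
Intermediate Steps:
-20*(-3)*(-32) = 60*(-32) = -1920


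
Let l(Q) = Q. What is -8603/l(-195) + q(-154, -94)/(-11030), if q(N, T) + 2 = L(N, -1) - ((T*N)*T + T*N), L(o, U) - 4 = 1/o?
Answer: -5163052009/66246180 ≈ -77.937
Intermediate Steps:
L(o, U) = 4 + 1/o
q(N, T) = 2 + 1/N - N*T - N*T**2 (q(N, T) = -2 + ((4 + 1/N) - ((T*N)*T + T*N)) = -2 + ((4 + 1/N) - ((N*T)*T + N*T)) = -2 + ((4 + 1/N) - (N*T**2 + N*T)) = -2 + ((4 + 1/N) - (N*T + N*T**2)) = -2 + ((4 + 1/N) + (-N*T - N*T**2)) = -2 + (4 + 1/N - N*T - N*T**2) = 2 + 1/N - N*T - N*T**2)
-8603/l(-195) + q(-154, -94)/(-11030) = -8603/(-195) + (2 + 1/(-154) - 1*(-154)*(-94) - 1*(-154)*(-94)**2)/(-11030) = -8603*(-1/195) + (2 - 1/154 - 14476 - 1*(-154)*8836)*(-1/11030) = 8603/195 + (2 - 1/154 - 14476 + 1360744)*(-1/11030) = 8603/195 + (207325579/154)*(-1/11030) = 8603/195 - 207325579/1698620 = -5163052009/66246180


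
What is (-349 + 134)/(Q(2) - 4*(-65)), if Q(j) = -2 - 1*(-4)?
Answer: -215/262 ≈ -0.82061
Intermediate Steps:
Q(j) = 2 (Q(j) = -2 + 4 = 2)
(-349 + 134)/(Q(2) - 4*(-65)) = (-349 + 134)/(2 - 4*(-65)) = -215/(2 + 260) = -215/262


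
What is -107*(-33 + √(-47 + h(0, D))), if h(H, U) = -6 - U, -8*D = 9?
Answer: 3531 - 107*I*√830/4 ≈ 3531.0 - 770.66*I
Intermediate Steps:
D = -9/8 (D = -⅛*9 = -9/8 ≈ -1.1250)
-107*(-33 + √(-47 + h(0, D))) = -107*(-33 + √(-47 + (-6 - 1*(-9/8)))) = -107*(-33 + √(-47 + (-6 + 9/8))) = -107*(-33 + √(-47 - 39/8)) = -107*(-33 + √(-415/8)) = -107*(-33 + I*√830/4) = 3531 - 107*I*√830/4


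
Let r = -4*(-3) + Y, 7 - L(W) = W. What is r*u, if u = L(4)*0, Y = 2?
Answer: 0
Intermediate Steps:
L(W) = 7 - W
u = 0 (u = (7 - 1*4)*0 = (7 - 4)*0 = 3*0 = 0)
r = 14 (r = -4*(-3) + 2 = 12 + 2 = 14)
r*u = 14*0 = 0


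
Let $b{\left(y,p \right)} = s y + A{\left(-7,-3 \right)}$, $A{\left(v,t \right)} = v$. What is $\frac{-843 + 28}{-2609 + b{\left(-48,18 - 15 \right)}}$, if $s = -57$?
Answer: $- \frac{163}{24} \approx -6.7917$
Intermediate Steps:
$b{\left(y,p \right)} = -7 - 57 y$ ($b{\left(y,p \right)} = - 57 y - 7 = -7 - 57 y$)
$\frac{-843 + 28}{-2609 + b{\left(-48,18 - 15 \right)}} = \frac{-843 + 28}{-2609 - -2729} = - \frac{815}{-2609 + \left(-7 + 2736\right)} = - \frac{815}{-2609 + 2729} = - \frac{815}{120} = \left(-815\right) \frac{1}{120} = - \frac{163}{24}$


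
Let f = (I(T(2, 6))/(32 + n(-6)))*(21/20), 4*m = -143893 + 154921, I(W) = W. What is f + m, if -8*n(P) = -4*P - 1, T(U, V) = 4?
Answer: 3212073/1165 ≈ 2757.1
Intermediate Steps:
n(P) = ⅛ + P/2 (n(P) = -(-4*P - 1)/8 = -(-1 - 4*P)/8 = ⅛ + P/2)
m = 2757 (m = (-143893 + 154921)/4 = (¼)*11028 = 2757)
f = 168/1165 (f = (4/(32 + (⅛ + (½)*(-6))))*(21/20) = (4/(32 + (⅛ - 3)))*(21*(1/20)) = (4/(32 - 23/8))*(21/20) = (4/(233/8))*(21/20) = ((8/233)*4)*(21/20) = (32/233)*(21/20) = 168/1165 ≈ 0.14421)
f + m = 168/1165 + 2757 = 3212073/1165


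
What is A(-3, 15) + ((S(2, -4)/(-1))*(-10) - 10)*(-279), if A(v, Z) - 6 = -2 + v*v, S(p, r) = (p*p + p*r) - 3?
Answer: 22333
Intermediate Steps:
S(p, r) = -3 + p² + p*r (S(p, r) = (p² + p*r) - 3 = -3 + p² + p*r)
A(v, Z) = 4 + v² (A(v, Z) = 6 + (-2 + v*v) = 6 + (-2 + v²) = 4 + v²)
A(-3, 15) + ((S(2, -4)/(-1))*(-10) - 10)*(-279) = (4 + (-3)²) + (((-3 + 2² + 2*(-4))/(-1))*(-10) - 10)*(-279) = (4 + 9) + (((-3 + 4 - 8)*(-1))*(-10) - 10)*(-279) = 13 + (-7*(-1)*(-10) - 10)*(-279) = 13 + (7*(-10) - 10)*(-279) = 13 + (-70 - 10)*(-279) = 13 - 80*(-279) = 13 + 22320 = 22333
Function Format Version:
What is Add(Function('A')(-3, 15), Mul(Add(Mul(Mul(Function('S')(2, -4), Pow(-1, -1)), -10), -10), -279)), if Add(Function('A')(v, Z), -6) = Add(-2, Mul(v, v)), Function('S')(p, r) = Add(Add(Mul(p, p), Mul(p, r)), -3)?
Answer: 22333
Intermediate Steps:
Function('S')(p, r) = Add(-3, Pow(p, 2), Mul(p, r)) (Function('S')(p, r) = Add(Add(Pow(p, 2), Mul(p, r)), -3) = Add(-3, Pow(p, 2), Mul(p, r)))
Function('A')(v, Z) = Add(4, Pow(v, 2)) (Function('A')(v, Z) = Add(6, Add(-2, Mul(v, v))) = Add(6, Add(-2, Pow(v, 2))) = Add(4, Pow(v, 2)))
Add(Function('A')(-3, 15), Mul(Add(Mul(Mul(Function('S')(2, -4), Pow(-1, -1)), -10), -10), -279)) = Add(Add(4, Pow(-3, 2)), Mul(Add(Mul(Mul(Add(-3, Pow(2, 2), Mul(2, -4)), Pow(-1, -1)), -10), -10), -279)) = Add(Add(4, 9), Mul(Add(Mul(Mul(Add(-3, 4, -8), -1), -10), -10), -279)) = Add(13, Mul(Add(Mul(Mul(-7, -1), -10), -10), -279)) = Add(13, Mul(Add(Mul(7, -10), -10), -279)) = Add(13, Mul(Add(-70, -10), -279)) = Add(13, Mul(-80, -279)) = Add(13, 22320) = 22333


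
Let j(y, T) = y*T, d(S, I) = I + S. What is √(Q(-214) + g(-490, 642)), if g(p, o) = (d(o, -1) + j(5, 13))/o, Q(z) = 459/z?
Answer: I*√430782/642 ≈ 1.0223*I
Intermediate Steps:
j(y, T) = T*y
g(p, o) = (64 + o)/o (g(p, o) = ((-1 + o) + 13*5)/o = ((-1 + o) + 65)/o = (64 + o)/o)
√(Q(-214) + g(-490, 642)) = √(459/(-214) + (64 + 642)/642) = √(459*(-1/214) + (1/642)*706) = √(-459/214 + 353/321) = √(-671/642) = I*√430782/642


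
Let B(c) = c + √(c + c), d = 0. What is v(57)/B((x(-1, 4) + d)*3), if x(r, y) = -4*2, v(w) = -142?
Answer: 71/13 + 71*I*√3/78 ≈ 5.4615 + 1.5766*I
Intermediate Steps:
x(r, y) = -8
B(c) = c + √2*√c (B(c) = c + √(2*c) = c + √2*√c)
v(57)/B((x(-1, 4) + d)*3) = -142/((-8 + 0)*3 + √2*√((-8 + 0)*3)) = -142/(-8*3 + √2*√(-8*3)) = -142/(-24 + √2*√(-24)) = -142/(-24 + √2*(2*I*√6)) = -142/(-24 + 4*I*√3)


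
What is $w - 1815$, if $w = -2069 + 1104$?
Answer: $-2780$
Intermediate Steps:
$w = -965$
$w - 1815 = -965 - 1815 = -2780$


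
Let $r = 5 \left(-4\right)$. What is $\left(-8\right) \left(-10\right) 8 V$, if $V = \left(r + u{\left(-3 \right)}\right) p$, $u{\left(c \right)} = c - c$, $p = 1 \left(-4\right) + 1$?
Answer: $38400$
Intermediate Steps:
$p = -3$ ($p = -4 + 1 = -3$)
$u{\left(c \right)} = 0$
$r = -20$
$V = 60$ ($V = \left(-20 + 0\right) \left(-3\right) = \left(-20\right) \left(-3\right) = 60$)
$\left(-8\right) \left(-10\right) 8 V = \left(-8\right) \left(-10\right) 8 \cdot 60 = 80 \cdot 8 \cdot 60 = 640 \cdot 60 = 38400$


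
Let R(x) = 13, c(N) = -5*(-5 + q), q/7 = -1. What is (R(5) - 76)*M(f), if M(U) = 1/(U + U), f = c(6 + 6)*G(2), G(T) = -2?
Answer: 21/80 ≈ 0.26250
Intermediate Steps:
q = -7 (q = 7*(-1) = -7)
c(N) = 60 (c(N) = -5*(-5 - 7) = -5*(-12) = 60)
f = -120 (f = 60*(-2) = -120)
M(U) = 1/(2*U)
(R(5) - 76)*M(f) = (13 - 76)*((½)/(-120)) = -63*(-1)/(2*120) = -63*(-1/240) = 21/80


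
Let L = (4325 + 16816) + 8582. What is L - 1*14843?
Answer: 14880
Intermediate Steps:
L = 29723 (L = 21141 + 8582 = 29723)
L - 1*14843 = 29723 - 1*14843 = 29723 - 14843 = 14880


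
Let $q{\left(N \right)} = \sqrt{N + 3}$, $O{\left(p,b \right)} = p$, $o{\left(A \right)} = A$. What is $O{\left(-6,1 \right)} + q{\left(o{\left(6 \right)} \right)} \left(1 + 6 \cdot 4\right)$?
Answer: $69$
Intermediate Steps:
$q{\left(N \right)} = \sqrt{3 + N}$
$O{\left(-6,1 \right)} + q{\left(o{\left(6 \right)} \right)} \left(1 + 6 \cdot 4\right) = -6 + \sqrt{3 + 6} \left(1 + 6 \cdot 4\right) = -6 + \sqrt{9} \left(1 + 24\right) = -6 + 3 \cdot 25 = -6 + 75 = 69$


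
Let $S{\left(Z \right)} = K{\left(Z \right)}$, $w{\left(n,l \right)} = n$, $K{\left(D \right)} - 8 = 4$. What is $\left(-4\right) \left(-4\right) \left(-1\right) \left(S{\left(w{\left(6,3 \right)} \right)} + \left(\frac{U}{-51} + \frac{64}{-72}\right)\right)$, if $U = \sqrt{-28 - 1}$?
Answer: $- \frac{1600}{9} + \frac{16 i \sqrt{29}}{51} \approx -177.78 + 1.6895 i$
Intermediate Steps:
$K{\left(D \right)} = 12$ ($K{\left(D \right)} = 8 + 4 = 12$)
$U = i \sqrt{29}$ ($U = \sqrt{-29} = i \sqrt{29} \approx 5.3852 i$)
$S{\left(Z \right)} = 12$
$\left(-4\right) \left(-4\right) \left(-1\right) \left(S{\left(w{\left(6,3 \right)} \right)} + \left(\frac{U}{-51} + \frac{64}{-72}\right)\right) = \left(-4\right) \left(-4\right) \left(-1\right) \left(12 + \left(\frac{i \sqrt{29}}{-51} + \frac{64}{-72}\right)\right) = 16 \left(-1\right) \left(12 + \left(i \sqrt{29} \left(- \frac{1}{51}\right) + 64 \left(- \frac{1}{72}\right)\right)\right) = - 16 \left(12 - \left(\frac{8}{9} + \frac{i \sqrt{29}}{51}\right)\right) = - 16 \left(\frac{100}{9} - \frac{i \sqrt{29}}{51}\right) = - \frac{1600}{9} + \frac{16 i \sqrt{29}}{51}$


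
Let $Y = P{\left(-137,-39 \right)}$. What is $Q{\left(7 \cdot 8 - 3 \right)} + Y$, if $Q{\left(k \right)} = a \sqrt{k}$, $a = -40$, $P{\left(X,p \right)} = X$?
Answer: $-137 - 40 \sqrt{53} \approx -428.2$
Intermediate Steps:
$Y = -137$
$Q{\left(k \right)} = - 40 \sqrt{k}$
$Q{\left(7 \cdot 8 - 3 \right)} + Y = - 40 \sqrt{7 \cdot 8 - 3} - 137 = - 40 \sqrt{56 - 3} - 137 = - 40 \sqrt{53} - 137 = -137 - 40 \sqrt{53}$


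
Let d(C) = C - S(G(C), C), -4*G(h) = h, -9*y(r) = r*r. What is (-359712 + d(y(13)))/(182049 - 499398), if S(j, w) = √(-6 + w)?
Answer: 3237577/2856141 + I*√223/952047 ≈ 1.1335 + 1.5685e-5*I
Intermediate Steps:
y(r) = -r²/9 (y(r) = -r*r/9 = -r²/9)
G(h) = -h/4
d(C) = C - √(-6 + C)
(-359712 + d(y(13)))/(182049 - 499398) = (-359712 + (-⅑*13² - √(-6 - ⅑*13²)))/(182049 - 499398) = (-359712 + (-⅑*169 - √(-6 - ⅑*169)))/(-317349) = (-359712 + (-169/9 - √(-6 - 169/9)))*(-1/317349) = (-359712 + (-169/9 - √(-223/9)))*(-1/317349) = (-359712 + (-169/9 - I*√223/3))*(-1/317349) = (-3237577/9 - I*√223/3)*(-1/317349) = 3237577/2856141 + I*√223/952047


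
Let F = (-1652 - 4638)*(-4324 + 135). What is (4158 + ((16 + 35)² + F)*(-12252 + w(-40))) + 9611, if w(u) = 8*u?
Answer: -331289925323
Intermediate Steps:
F = 26348810 (F = -6290*(-4189) = 26348810)
(4158 + ((16 + 35)² + F)*(-12252 + w(-40))) + 9611 = (4158 + ((16 + 35)² + 26348810)*(-12252 + 8*(-40))) + 9611 = (4158 + (51² + 26348810)*(-12252 - 320)) + 9611 = (4158 + (2601 + 26348810)*(-12572)) + 9611 = (4158 + 26351411*(-12572)) + 9611 = (4158 - 331289939092) + 9611 = -331289934934 + 9611 = -331289925323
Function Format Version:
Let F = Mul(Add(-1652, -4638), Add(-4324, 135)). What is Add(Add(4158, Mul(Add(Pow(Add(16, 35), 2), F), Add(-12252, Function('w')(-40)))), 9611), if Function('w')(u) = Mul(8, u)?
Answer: -331289925323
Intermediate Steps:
F = 26348810 (F = Mul(-6290, -4189) = 26348810)
Add(Add(4158, Mul(Add(Pow(Add(16, 35), 2), F), Add(-12252, Function('w')(-40)))), 9611) = Add(Add(4158, Mul(Add(Pow(Add(16, 35), 2), 26348810), Add(-12252, Mul(8, -40)))), 9611) = Add(Add(4158, Mul(Add(Pow(51, 2), 26348810), Add(-12252, -320))), 9611) = Add(Add(4158, Mul(Add(2601, 26348810), -12572)), 9611) = Add(Add(4158, Mul(26351411, -12572)), 9611) = Add(Add(4158, -331289939092), 9611) = Add(-331289934934, 9611) = -331289925323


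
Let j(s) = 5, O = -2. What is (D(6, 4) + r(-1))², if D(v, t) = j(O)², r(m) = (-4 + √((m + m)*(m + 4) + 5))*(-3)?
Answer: 1360 - 222*I ≈ 1360.0 - 222.0*I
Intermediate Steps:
r(m) = 12 - 3*√(5 + 2*m*(4 + m)) (r(m) = (-4 + √((2*m)*(4 + m) + 5))*(-3) = (-4 + √(2*m*(4 + m) + 5))*(-3) = (-4 + √(5 + 2*m*(4 + m)))*(-3) = 12 - 3*√(5 + 2*m*(4 + m)))
D(v, t) = 25 (D(v, t) = 5² = 25)
(D(6, 4) + r(-1))² = (25 + (12 - 3*√(5 + 2*(-1)² + 8*(-1))))² = (25 + (12 - 3*√(5 + 2*1 - 8)))² = (25 + (12 - 3*√(5 + 2 - 8)))² = (25 + (12 - 3*I))² = (37 - 3*I)²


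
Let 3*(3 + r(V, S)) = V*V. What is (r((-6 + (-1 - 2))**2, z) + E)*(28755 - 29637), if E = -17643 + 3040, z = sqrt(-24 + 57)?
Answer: 10953558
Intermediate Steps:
z = sqrt(33) ≈ 5.7446
r(V, S) = -3 + V**2/3 (r(V, S) = -3 + (V*V)/3 = -3 + V**2/3)
E = -14603
(r((-6 + (-1 - 2))**2, z) + E)*(28755 - 29637) = ((-3 + ((-6 + (-1 - 2))**2)**2/3) - 14603)*(28755 - 29637) = ((-3 + ((-6 - 3)**2)**2/3) - 14603)*(-882) = ((-3 + ((-9)**2)**2/3) - 14603)*(-882) = ((-3 + (1/3)*81**2) - 14603)*(-882) = ((-3 + (1/3)*6561) - 14603)*(-882) = ((-3 + 2187) - 14603)*(-882) = (2184 - 14603)*(-882) = -12419*(-882) = 10953558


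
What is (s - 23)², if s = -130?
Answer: 23409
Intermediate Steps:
(s - 23)² = (-130 - 23)² = (-153)² = 23409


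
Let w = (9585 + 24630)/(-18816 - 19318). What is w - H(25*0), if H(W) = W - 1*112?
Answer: 4236793/38134 ≈ 111.10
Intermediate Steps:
H(W) = -112 + W (H(W) = W - 112 = -112 + W)
w = -34215/38134 (w = 34215/(-38134) = 34215*(-1/38134) = -34215/38134 ≈ -0.89723)
w - H(25*0) = -34215/38134 - (-112 + 25*0) = -34215/38134 - (-112 + 0) = -34215/38134 - 1*(-112) = -34215/38134 + 112 = 4236793/38134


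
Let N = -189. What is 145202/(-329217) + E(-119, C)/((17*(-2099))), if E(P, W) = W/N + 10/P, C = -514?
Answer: -792862926634/1797359882283 ≈ -0.44113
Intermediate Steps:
E(P, W) = 10/P - W/189 (E(P, W) = W/(-189) + 10/P = W*(-1/189) + 10/P = -W/189 + 10/P = 10/P - W/189)
145202/(-329217) + E(-119, C)/((17*(-2099))) = 145202/(-329217) + (10/(-119) - 1/189*(-514))/((17*(-2099))) = 145202*(-1/329217) + (10*(-1/119) + 514/189)/(-35683) = -145202/329217 + (-10/119 + 514/189)*(-1/35683) = -145202/329217 + (8468/3213)*(-1/35683) = -145202/329217 - 8468/114649479 = -792862926634/1797359882283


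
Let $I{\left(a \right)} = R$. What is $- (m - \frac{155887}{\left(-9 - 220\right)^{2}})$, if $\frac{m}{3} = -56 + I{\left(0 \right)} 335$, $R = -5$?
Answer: $\frac{272482000}{52441} \approx 5196.0$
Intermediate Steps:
$I{\left(a \right)} = -5$
$m = -5193$ ($m = 3 \left(-56 - 1675\right) = 3 \left(-1731\right) = -5193$)
$- (m - \frac{155887}{\left(-9 - 220\right)^{2}}) = - (-5193 - \frac{155887}{\left(-9 - 220\right)^{2}}) = - (-5193 - \frac{155887}{\left(-229\right)^{2}}) = - (-5193 - \frac{155887}{52441}) = \left(-1\right) \left(- \frac{272482000}{52441}\right) = \frac{272482000}{52441}$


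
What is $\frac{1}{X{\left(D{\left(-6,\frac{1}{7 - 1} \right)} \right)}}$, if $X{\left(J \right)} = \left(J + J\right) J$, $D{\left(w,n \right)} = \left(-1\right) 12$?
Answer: $\frac{1}{288} \approx 0.0034722$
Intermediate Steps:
$D{\left(w,n \right)} = -12$
$X{\left(J \right)} = 2 J^{2}$ ($X{\left(J \right)} = 2 J J = 2 J^{2}$)
$\frac{1}{X{\left(D{\left(-6,\frac{1}{7 - 1} \right)} \right)}} = \frac{1}{2 \left(-12\right)^{2}} = \frac{1}{2 \cdot 144} = \frac{1}{288}$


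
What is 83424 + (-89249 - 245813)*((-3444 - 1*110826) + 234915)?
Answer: -40423471566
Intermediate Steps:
83424 + (-89249 - 245813)*((-3444 - 1*110826) + 234915) = 83424 - 335062*((-3444 - 110826) + 234915) = 83424 - 335062*(-114270 + 234915) = 83424 - 335062*120645 = 83424 - 40423554990 = -40423471566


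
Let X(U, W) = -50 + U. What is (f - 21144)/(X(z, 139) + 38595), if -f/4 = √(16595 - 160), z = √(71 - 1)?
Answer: -(21144 + 4*√16435)/(38545 + √70) ≈ -0.56174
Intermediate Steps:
z = √70 ≈ 8.3666
f = -4*√16435 (f = -4*√(16595 - 160) = -4*√16435 ≈ -512.80)
(f - 21144)/(X(z, 139) + 38595) = (-4*√16435 - 21144)/((-50 + √70) + 38595) = (-21144 - 4*√16435)/(38545 + √70)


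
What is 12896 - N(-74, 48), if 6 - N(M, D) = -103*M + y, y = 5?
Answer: 20517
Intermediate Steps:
N(M, D) = 1 + 103*M (N(M, D) = 6 - (-103*M + 5) = 6 - (5 - 103*M) = 6 + (-5 + 103*M) = 1 + 103*M)
12896 - N(-74, 48) = 12896 - (1 + 103*(-74)) = 12896 - (1 - 7622) = 12896 - 1*(-7621) = 12896 + 7621 = 20517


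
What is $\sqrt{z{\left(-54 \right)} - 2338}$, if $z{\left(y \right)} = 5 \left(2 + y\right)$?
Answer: $i \sqrt{2598} \approx 50.971 i$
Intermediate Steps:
$z{\left(y \right)} = 10 + 5 y$
$\sqrt{z{\left(-54 \right)} - 2338} = \sqrt{\left(10 + 5 \left(-54\right)\right) - 2338} = \sqrt{\left(10 - 270\right) - 2338} = \sqrt{-260 - 2338} = \sqrt{-2598} = i \sqrt{2598}$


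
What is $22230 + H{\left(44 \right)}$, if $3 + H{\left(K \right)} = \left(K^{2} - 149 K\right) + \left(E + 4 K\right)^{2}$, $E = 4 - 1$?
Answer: $49648$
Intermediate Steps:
$E = 3$
$H{\left(K \right)} = -3 + K^{2} + \left(3 + 4 K\right)^{2} - 149 K$ ($H{\left(K \right)} = -3 + \left(\left(K^{2} - 149 K\right) + \left(3 + 4 K\right)^{2}\right) = -3 + \left(K^{2} + \left(3 + 4 K\right)^{2} - 149 K\right) = -3 + K^{2} + \left(3 + 4 K\right)^{2} - 149 K$)
$22230 + H{\left(44 \right)} = 22230 + \left(6 - 5500 + 17 \cdot 44^{2}\right) = 22230 + \left(6 - 5500 + 17 \cdot 1936\right) = 22230 + \left(6 - 5500 + 32912\right) = 22230 + 27418 = 49648$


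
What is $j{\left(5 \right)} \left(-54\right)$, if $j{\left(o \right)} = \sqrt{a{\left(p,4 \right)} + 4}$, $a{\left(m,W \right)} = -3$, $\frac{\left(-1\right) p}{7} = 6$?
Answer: $-54$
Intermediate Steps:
$p = -42$ ($p = \left(-7\right) 6 = -42$)
$j{\left(o \right)} = 1$ ($j{\left(o \right)} = \sqrt{-3 + 4} = \sqrt{1} = 1$)
$j{\left(5 \right)} \left(-54\right) = 1 \left(-54\right) = -54$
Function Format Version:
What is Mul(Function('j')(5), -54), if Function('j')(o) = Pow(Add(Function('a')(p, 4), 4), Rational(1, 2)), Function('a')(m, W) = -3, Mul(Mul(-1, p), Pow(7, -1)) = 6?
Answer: -54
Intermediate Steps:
p = -42 (p = Mul(-7, 6) = -42)
Function('j')(o) = 1 (Function('j')(o) = Pow(Add(-3, 4), Rational(1, 2)) = Pow(1, Rational(1, 2)) = 1)
Mul(Function('j')(5), -54) = Mul(1, -54) = -54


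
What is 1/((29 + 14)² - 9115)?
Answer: -1/7266 ≈ -0.00013763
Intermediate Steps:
1/((29 + 14)² - 9115) = 1/(43² - 9115) = 1/(1849 - 9115) = 1/(-7266) = -1/7266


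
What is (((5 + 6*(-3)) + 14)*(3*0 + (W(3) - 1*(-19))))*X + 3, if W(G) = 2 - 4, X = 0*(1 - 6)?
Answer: 3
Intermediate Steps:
X = 0 (X = 0*(-5) = 0)
W(G) = -2
(((5 + 6*(-3)) + 14)*(3*0 + (W(3) - 1*(-19))))*X + 3 = (((5 + 6*(-3)) + 14)*(3*0 + (-2 - 1*(-19))))*0 + 3 = (((5 - 18) + 14)*(0 + (-2 + 19)))*0 + 3 = ((-13 + 14)*(0 + 17))*0 + 3 = (1*17)*0 + 3 = 17*0 + 3 = 0 + 3 = 3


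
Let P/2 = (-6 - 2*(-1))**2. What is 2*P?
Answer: 64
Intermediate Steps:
P = 32 (P = 2*(-6 - 2*(-1))**2 = 2*(-6 + 2)**2 = 2*(-4)**2 = 2*16 = 32)
2*P = 2*32 = 64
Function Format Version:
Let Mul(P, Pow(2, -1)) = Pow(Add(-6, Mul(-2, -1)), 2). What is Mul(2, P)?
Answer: 64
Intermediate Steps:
P = 32 (P = Mul(2, Pow(Add(-6, Mul(-2, -1)), 2)) = Mul(2, Pow(Add(-6, 2), 2)) = Mul(2, Pow(-4, 2)) = Mul(2, 16) = 32)
Mul(2, P) = Mul(2, 32) = 64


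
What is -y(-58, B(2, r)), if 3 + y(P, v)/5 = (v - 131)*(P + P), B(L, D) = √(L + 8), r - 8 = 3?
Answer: -75965 + 580*√10 ≈ -74131.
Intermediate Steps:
r = 11 (r = 8 + 3 = 11)
B(L, D) = √(8 + L)
y(P, v) = -15 + 10*P*(-131 + v) (y(P, v) = -15 + 5*((v - 131)*(P + P)) = -15 + 5*((-131 + v)*(2*P)) = -15 + 5*(2*P*(-131 + v)) = -15 + 10*P*(-131 + v))
-y(-58, B(2, r)) = -(-15 - 1310*(-58) + 10*(-58)*√(8 + 2)) = -(-15 + 75980 + 10*(-58)*√10) = -(-15 + 75980 - 580*√10) = -(75965 - 580*√10) = -75965 + 580*√10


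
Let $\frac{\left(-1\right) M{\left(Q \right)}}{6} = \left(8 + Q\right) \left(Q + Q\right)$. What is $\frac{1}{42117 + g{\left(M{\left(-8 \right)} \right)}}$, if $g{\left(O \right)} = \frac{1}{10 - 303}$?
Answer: $\frac{293}{12340280} \approx 2.3743 \cdot 10^{-5}$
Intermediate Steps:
$M{\left(Q \right)} = - 12 Q \left(8 + Q\right)$ ($M{\left(Q \right)} = - 6 \left(8 + Q\right) \left(Q + Q\right) = - 6 \left(8 + Q\right) 2 Q = - 6 \cdot 2 Q \left(8 + Q\right) = - 12 Q \left(8 + Q\right)$)
$g{\left(O \right)} = - \frac{1}{293}$ ($g{\left(O \right)} = \frac{1}{-293} = - \frac{1}{293}$)
$\frac{1}{42117 + g{\left(M{\left(-8 \right)} \right)}} = \frac{1}{42117 - \frac{1}{293}} = \frac{1}{\frac{12340280}{293}} = \frac{293}{12340280}$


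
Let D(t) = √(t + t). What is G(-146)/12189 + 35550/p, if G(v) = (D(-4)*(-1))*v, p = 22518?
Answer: 1975/1251 + 292*I*√2/12189 ≈ 1.5787 + 0.033879*I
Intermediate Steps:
D(t) = √2*√t (D(t) = √(2*t) = √2*√t)
G(v) = -2*I*v*√2 (G(v) = ((√2*√(-4))*(-1))*v = ((√2*(2*I))*(-1))*v = ((2*I*√2)*(-1))*v = (-2*I*√2)*v = -2*I*v*√2)
G(-146)/12189 + 35550/p = -2*I*(-146)*√2/12189 + 35550/22518 = (292*I*√2)*(1/12189) + 35550*(1/22518) = 292*I*√2/12189 + 1975/1251 = 1975/1251 + 292*I*√2/12189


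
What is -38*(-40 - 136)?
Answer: 6688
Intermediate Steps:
-38*(-40 - 136) = -38*(-176) = 6688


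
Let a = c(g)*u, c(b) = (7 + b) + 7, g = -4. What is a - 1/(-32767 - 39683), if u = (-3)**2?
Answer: 6520501/72450 ≈ 90.000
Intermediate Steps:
c(b) = 14 + b
u = 9
a = 90 (a = (14 - 4)*9 = 10*9 = 90)
a - 1/(-32767 - 39683) = 90 - 1/(-32767 - 39683) = 90 - 1/(-72450) = 90 - 1*(-1/72450) = 90 + 1/72450 = 6520501/72450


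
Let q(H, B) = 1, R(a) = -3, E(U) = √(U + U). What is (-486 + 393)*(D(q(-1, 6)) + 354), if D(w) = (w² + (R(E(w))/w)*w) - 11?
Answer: -31713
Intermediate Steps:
E(U) = √2*√U (E(U) = √(2*U) = √2*√U)
D(w) = -14 + w² (D(w) = (w² + (-3/w)*w) - 11 = (w² - 3) - 11 = (-3 + w²) - 11 = -14 + w²)
(-486 + 393)*(D(q(-1, 6)) + 354) = (-486 + 393)*((-14 + 1²) + 354) = -93*((-14 + 1) + 354) = -93*(-13 + 354) = -93*341 = -31713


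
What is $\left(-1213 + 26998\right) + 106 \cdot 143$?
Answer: $40943$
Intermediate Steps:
$\left(-1213 + 26998\right) + 106 \cdot 143 = 25785 + 15158 = 40943$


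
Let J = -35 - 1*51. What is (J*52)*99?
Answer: -442728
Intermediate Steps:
J = -86 (J = -35 - 51 = -86)
(J*52)*99 = -86*52*99 = -4472*99 = -442728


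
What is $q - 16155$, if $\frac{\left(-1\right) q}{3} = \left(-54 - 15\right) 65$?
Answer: $-2700$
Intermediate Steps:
$q = 13455$ ($q = - 3 \left(-54 - 15\right) 65 = - 3 \left(\left(-69\right) 65\right) = \left(-3\right) \left(-4485\right) = 13455$)
$q - 16155 = 13455 - 16155 = -2700$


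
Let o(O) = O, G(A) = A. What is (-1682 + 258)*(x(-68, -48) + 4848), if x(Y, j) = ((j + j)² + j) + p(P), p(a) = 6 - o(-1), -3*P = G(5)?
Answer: -19968752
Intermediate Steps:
P = -5/3 (P = -⅓*5 = -5/3 ≈ -1.6667)
p(a) = 7 (p(a) = 6 - 1*(-1) = 6 + 1 = 7)
x(Y, j) = 7 + j + 4*j² (x(Y, j) = ((j + j)² + j) + 7 = ((2*j)² + j) + 7 = (4*j² + j) + 7 = (j + 4*j²) + 7 = 7 + j + 4*j²)
(-1682 + 258)*(x(-68, -48) + 4848) = (-1682 + 258)*((7 - 48 + 4*(-48)²) + 4848) = -1424*((7 - 48 + 4*2304) + 4848) = -1424*((7 - 48 + 9216) + 4848) = -1424*(9175 + 4848) = -1424*14023 = -19968752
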